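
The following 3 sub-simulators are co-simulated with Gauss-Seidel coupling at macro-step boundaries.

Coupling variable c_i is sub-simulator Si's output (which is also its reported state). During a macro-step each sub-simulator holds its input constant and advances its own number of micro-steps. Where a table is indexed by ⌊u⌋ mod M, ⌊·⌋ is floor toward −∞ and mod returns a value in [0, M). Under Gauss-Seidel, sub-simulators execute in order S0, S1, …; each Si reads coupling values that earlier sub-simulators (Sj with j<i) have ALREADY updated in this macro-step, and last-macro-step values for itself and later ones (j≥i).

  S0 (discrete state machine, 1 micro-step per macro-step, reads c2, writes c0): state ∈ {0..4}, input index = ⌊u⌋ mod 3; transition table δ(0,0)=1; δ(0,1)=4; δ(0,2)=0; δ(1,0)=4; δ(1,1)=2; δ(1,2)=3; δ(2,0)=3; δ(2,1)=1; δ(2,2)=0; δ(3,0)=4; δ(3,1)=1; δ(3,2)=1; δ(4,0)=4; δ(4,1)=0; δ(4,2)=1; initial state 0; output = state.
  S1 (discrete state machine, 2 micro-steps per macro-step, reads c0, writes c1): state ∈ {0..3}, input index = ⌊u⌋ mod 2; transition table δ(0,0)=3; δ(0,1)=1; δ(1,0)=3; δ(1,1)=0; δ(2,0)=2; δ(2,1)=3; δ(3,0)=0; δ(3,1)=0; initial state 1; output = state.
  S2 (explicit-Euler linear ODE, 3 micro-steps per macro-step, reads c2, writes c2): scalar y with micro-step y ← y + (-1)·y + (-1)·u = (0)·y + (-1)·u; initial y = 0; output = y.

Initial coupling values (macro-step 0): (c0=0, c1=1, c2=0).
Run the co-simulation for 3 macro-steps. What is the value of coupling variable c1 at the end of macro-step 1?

macro 1: S0 reads c2=0 → after 1×micro: 1; S1 reads c0=1 → after 2×micro: 1; S2 reads c2=0 → after 3×micro: 0 ⇒ (c0=1, c1=1, c2=0)
macro 2: S0 reads c2=0 → after 1×micro: 4; S1 reads c0=4 → after 2×micro: 0; S2 reads c2=0 → after 3×micro: 0 ⇒ (c0=4, c1=0, c2=0)
macro 3: S0 reads c2=0 → after 1×micro: 4; S1 reads c0=4 → after 2×micro: 0; S2 reads c2=0 → after 3×micro: 0 ⇒ (c0=4, c1=0, c2=0)

c1 at macro-step 1 = 1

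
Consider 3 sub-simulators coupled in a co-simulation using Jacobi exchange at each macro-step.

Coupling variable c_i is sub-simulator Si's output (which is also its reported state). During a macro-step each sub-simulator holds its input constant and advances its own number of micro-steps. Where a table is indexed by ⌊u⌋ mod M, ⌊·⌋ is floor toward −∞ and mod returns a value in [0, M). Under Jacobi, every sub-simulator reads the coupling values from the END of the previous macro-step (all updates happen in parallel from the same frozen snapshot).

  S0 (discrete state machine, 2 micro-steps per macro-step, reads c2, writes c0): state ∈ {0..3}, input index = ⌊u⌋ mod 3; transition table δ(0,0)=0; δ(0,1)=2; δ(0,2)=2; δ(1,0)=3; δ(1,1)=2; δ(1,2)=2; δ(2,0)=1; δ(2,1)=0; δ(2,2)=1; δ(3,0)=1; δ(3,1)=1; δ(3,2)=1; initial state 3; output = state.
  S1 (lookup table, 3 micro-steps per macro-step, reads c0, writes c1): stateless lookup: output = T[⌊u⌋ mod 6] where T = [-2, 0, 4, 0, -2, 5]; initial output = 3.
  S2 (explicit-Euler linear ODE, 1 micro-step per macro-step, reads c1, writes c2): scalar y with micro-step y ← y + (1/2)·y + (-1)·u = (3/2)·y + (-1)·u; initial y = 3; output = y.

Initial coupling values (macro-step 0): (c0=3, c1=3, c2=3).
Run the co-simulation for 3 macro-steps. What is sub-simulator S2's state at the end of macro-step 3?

S2 state at macro-step 3 = 27/8

macro 1: S0 reads c2=3 → after 2×micro: 3; S1 reads c0=3 → after 3×micro: 0; S2 reads c1=3 → after 1×micro: 3/2 ⇒ (c0=3, c1=0, c2=3/2)
macro 2: S0 reads c2=3/2 → after 2×micro: 2; S1 reads c0=3 → after 3×micro: 0; S2 reads c1=0 → after 1×micro: 9/4 ⇒ (c0=2, c1=0, c2=9/4)
macro 3: S0 reads c2=9/4 → after 2×micro: 2; S1 reads c0=2 → after 3×micro: 4; S2 reads c1=0 → after 1×micro: 27/8 ⇒ (c0=2, c1=4, c2=27/8)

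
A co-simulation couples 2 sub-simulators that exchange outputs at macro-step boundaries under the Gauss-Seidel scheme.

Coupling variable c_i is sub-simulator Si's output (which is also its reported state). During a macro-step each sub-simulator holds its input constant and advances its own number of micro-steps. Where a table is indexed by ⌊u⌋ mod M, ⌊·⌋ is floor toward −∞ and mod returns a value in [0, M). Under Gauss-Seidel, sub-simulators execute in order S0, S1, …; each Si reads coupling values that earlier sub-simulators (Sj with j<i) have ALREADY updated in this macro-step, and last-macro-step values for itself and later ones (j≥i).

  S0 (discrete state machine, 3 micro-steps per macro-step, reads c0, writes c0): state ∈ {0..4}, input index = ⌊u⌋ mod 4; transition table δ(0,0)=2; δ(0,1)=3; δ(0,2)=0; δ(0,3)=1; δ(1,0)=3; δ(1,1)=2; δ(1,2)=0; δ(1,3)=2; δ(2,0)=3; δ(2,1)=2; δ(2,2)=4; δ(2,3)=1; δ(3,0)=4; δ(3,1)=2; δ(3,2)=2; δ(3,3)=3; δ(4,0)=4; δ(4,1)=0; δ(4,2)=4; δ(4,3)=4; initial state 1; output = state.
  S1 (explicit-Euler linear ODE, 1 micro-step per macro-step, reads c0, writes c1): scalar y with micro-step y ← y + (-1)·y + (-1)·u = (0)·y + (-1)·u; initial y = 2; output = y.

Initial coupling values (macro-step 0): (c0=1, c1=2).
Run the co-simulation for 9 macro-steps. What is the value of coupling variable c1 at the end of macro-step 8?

c1 at macro-step 8 = -4

macro 1: S0 reads c0=1 → after 3×micro: 2; S1 reads c0=2 → after 1×micro: -2 ⇒ (c0=2, c1=-2)
macro 2: S0 reads c0=2 → after 3×micro: 4; S1 reads c0=4 → after 1×micro: -4 ⇒ (c0=4, c1=-4)
macro 3: S0 reads c0=4 → after 3×micro: 4; S1 reads c0=4 → after 1×micro: -4 ⇒ (c0=4, c1=-4)
macro 4: S0 reads c0=4 → after 3×micro: 4; S1 reads c0=4 → after 1×micro: -4 ⇒ (c0=4, c1=-4)
macro 5: S0 reads c0=4 → after 3×micro: 4; S1 reads c0=4 → after 1×micro: -4 ⇒ (c0=4, c1=-4)
macro 6: S0 reads c0=4 → after 3×micro: 4; S1 reads c0=4 → after 1×micro: -4 ⇒ (c0=4, c1=-4)
macro 7: S0 reads c0=4 → after 3×micro: 4; S1 reads c0=4 → after 1×micro: -4 ⇒ (c0=4, c1=-4)
macro 8: S0 reads c0=4 → after 3×micro: 4; S1 reads c0=4 → after 1×micro: -4 ⇒ (c0=4, c1=-4)
macro 9: S0 reads c0=4 → after 3×micro: 4; S1 reads c0=4 → after 1×micro: -4 ⇒ (c0=4, c1=-4)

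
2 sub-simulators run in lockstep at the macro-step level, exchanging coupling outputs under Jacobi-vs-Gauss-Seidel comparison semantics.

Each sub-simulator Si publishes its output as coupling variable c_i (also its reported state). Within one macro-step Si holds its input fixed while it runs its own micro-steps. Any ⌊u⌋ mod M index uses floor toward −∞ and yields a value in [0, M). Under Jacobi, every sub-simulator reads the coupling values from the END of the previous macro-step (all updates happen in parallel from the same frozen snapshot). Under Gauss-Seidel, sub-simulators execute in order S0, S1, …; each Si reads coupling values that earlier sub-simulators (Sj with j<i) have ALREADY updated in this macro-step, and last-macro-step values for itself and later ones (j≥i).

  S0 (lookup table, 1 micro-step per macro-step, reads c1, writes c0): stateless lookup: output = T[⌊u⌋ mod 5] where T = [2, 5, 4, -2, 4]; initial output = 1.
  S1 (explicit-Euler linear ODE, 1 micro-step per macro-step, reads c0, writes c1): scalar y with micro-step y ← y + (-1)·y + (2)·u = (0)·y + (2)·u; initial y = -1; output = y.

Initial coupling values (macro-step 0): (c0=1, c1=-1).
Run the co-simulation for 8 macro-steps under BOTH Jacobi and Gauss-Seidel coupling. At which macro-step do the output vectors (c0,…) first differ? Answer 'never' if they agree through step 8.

[Jacobi] macro 1: S0 reads c1=-1 → after 1×micro: 4; S1 reads c0=1 → after 1×micro: 2 ⇒ (c0=4, c1=2)
[Jacobi] macro 2: S0 reads c1=2 → after 1×micro: 4; S1 reads c0=4 → after 1×micro: 8 ⇒ (c0=4, c1=8)
[Jacobi] macro 3: S0 reads c1=8 → after 1×micro: -2; S1 reads c0=4 → after 1×micro: 8 ⇒ (c0=-2, c1=8)
[Jacobi] macro 4: S0 reads c1=8 → after 1×micro: -2; S1 reads c0=-2 → after 1×micro: -4 ⇒ (c0=-2, c1=-4)
[Jacobi] macro 5: S0 reads c1=-4 → after 1×micro: 5; S1 reads c0=-2 → after 1×micro: -4 ⇒ (c0=5, c1=-4)
[Jacobi] macro 6: S0 reads c1=-4 → after 1×micro: 5; S1 reads c0=5 → after 1×micro: 10 ⇒ (c0=5, c1=10)
[Jacobi] macro 7: S0 reads c1=10 → after 1×micro: 2; S1 reads c0=5 → after 1×micro: 10 ⇒ (c0=2, c1=10)
[Jacobi] macro 8: S0 reads c1=10 → after 1×micro: 2; S1 reads c0=2 → after 1×micro: 4 ⇒ (c0=2, c1=4)
[Gauss-Seidel] macro 1: S0 reads c1=-1 → after 1×micro: 4; S1 reads c0=4 → after 1×micro: 8 ⇒ (c0=4, c1=8)
[Gauss-Seidel] macro 2: S0 reads c1=8 → after 1×micro: -2; S1 reads c0=-2 → after 1×micro: -4 ⇒ (c0=-2, c1=-4)
[Gauss-Seidel] macro 3: S0 reads c1=-4 → after 1×micro: 5; S1 reads c0=5 → after 1×micro: 10 ⇒ (c0=5, c1=10)
[Gauss-Seidel] macro 4: S0 reads c1=10 → after 1×micro: 2; S1 reads c0=2 → after 1×micro: 4 ⇒ (c0=2, c1=4)
[Gauss-Seidel] macro 5: S0 reads c1=4 → after 1×micro: 4; S1 reads c0=4 → after 1×micro: 8 ⇒ (c0=4, c1=8)
[Gauss-Seidel] macro 6: S0 reads c1=8 → after 1×micro: -2; S1 reads c0=-2 → after 1×micro: -4 ⇒ (c0=-2, c1=-4)
[Gauss-Seidel] macro 7: S0 reads c1=-4 → after 1×micro: 5; S1 reads c0=5 → after 1×micro: 10 ⇒ (c0=5, c1=10)
[Gauss-Seidel] macro 8: S0 reads c1=10 → after 1×micro: 2; S1 reads c0=2 → after 1×micro: 4 ⇒ (c0=2, c1=4)

first divergence at macro-step: 1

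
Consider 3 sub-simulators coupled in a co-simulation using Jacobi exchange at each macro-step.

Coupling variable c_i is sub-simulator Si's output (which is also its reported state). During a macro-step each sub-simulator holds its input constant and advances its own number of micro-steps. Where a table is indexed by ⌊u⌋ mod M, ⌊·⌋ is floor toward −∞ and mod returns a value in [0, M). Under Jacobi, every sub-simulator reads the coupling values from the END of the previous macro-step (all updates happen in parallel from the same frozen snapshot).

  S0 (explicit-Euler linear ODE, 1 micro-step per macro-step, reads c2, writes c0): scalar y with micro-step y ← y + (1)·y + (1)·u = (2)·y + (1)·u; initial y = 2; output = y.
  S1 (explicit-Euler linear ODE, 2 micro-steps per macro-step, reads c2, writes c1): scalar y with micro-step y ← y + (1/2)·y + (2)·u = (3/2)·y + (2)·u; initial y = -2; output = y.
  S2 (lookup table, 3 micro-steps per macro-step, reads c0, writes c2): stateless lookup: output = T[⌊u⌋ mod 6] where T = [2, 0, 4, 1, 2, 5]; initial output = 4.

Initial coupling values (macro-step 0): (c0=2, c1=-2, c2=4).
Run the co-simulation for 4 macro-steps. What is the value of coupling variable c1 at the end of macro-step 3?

macro 1: S0 reads c2=4 → after 1×micro: 8; S1 reads c2=4 → after 2×micro: 31/2; S2 reads c0=2 → after 3×micro: 4 ⇒ (c0=8, c1=31/2, c2=4)
macro 2: S0 reads c2=4 → after 1×micro: 20; S1 reads c2=4 → after 2×micro: 439/8; S2 reads c0=8 → after 3×micro: 4 ⇒ (c0=20, c1=439/8, c2=4)
macro 3: S0 reads c2=4 → after 1×micro: 44; S1 reads c2=4 → after 2×micro: 4591/32; S2 reads c0=20 → after 3×micro: 4 ⇒ (c0=44, c1=4591/32, c2=4)
macro 4: S0 reads c2=4 → after 1×micro: 92; S1 reads c2=4 → after 2×micro: 43879/128; S2 reads c0=44 → after 3×micro: 4 ⇒ (c0=92, c1=43879/128, c2=4)

c1 at macro-step 3 = 4591/32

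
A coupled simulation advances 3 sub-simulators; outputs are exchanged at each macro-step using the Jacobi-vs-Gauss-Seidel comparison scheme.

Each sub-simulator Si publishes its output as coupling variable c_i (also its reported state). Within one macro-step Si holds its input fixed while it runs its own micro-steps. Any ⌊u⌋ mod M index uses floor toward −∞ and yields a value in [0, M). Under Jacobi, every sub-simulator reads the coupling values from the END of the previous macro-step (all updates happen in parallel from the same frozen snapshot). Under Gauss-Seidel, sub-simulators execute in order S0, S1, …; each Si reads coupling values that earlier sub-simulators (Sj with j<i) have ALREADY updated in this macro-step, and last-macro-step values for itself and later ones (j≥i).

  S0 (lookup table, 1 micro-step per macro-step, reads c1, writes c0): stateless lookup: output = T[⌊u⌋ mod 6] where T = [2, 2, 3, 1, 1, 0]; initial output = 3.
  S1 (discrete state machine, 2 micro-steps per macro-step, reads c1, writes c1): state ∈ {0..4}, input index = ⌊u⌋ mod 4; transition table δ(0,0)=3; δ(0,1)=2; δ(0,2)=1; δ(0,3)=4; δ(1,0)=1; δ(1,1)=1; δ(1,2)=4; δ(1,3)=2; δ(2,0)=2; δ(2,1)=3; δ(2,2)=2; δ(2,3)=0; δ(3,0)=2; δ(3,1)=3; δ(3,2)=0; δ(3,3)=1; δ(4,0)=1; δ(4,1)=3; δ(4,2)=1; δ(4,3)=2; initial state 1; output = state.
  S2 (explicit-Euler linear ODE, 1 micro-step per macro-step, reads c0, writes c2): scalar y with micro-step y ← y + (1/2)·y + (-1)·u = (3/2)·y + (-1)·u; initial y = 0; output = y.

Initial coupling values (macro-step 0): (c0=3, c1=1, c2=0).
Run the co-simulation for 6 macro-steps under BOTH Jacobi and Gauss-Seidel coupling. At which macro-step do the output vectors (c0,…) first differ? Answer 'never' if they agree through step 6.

[Jacobi] macro 1: S0 reads c1=1 → after 1×micro: 2; S1 reads c1=1 → after 2×micro: 1; S2 reads c0=3 → after 1×micro: -3 ⇒ (c0=2, c1=1, c2=-3)
[Jacobi] macro 2: S0 reads c1=1 → after 1×micro: 2; S1 reads c1=1 → after 2×micro: 1; S2 reads c0=2 → after 1×micro: -13/2 ⇒ (c0=2, c1=1, c2=-13/2)
[Jacobi] macro 3: S0 reads c1=1 → after 1×micro: 2; S1 reads c1=1 → after 2×micro: 1; S2 reads c0=2 → after 1×micro: -47/4 ⇒ (c0=2, c1=1, c2=-47/4)
[Jacobi] macro 4: S0 reads c1=1 → after 1×micro: 2; S1 reads c1=1 → after 2×micro: 1; S2 reads c0=2 → after 1×micro: -157/8 ⇒ (c0=2, c1=1, c2=-157/8)
[Jacobi] macro 5: S0 reads c1=1 → after 1×micro: 2; S1 reads c1=1 → after 2×micro: 1; S2 reads c0=2 → after 1×micro: -503/16 ⇒ (c0=2, c1=1, c2=-503/16)
[Jacobi] macro 6: S0 reads c1=1 → after 1×micro: 2; S1 reads c1=1 → after 2×micro: 1; S2 reads c0=2 → after 1×micro: -1573/32 ⇒ (c0=2, c1=1, c2=-1573/32)
[Gauss-Seidel] macro 1: S0 reads c1=1 → after 1×micro: 2; S1 reads c1=1 → after 2×micro: 1; S2 reads c0=2 → after 1×micro: -2 ⇒ (c0=2, c1=1, c2=-2)
[Gauss-Seidel] macro 2: S0 reads c1=1 → after 1×micro: 2; S1 reads c1=1 → after 2×micro: 1; S2 reads c0=2 → after 1×micro: -5 ⇒ (c0=2, c1=1, c2=-5)
[Gauss-Seidel] macro 3: S0 reads c1=1 → after 1×micro: 2; S1 reads c1=1 → after 2×micro: 1; S2 reads c0=2 → after 1×micro: -19/2 ⇒ (c0=2, c1=1, c2=-19/2)
[Gauss-Seidel] macro 4: S0 reads c1=1 → after 1×micro: 2; S1 reads c1=1 → after 2×micro: 1; S2 reads c0=2 → after 1×micro: -65/4 ⇒ (c0=2, c1=1, c2=-65/4)
[Gauss-Seidel] macro 5: S0 reads c1=1 → after 1×micro: 2; S1 reads c1=1 → after 2×micro: 1; S2 reads c0=2 → after 1×micro: -211/8 ⇒ (c0=2, c1=1, c2=-211/8)
[Gauss-Seidel] macro 6: S0 reads c1=1 → after 1×micro: 2; S1 reads c1=1 → after 2×micro: 1; S2 reads c0=2 → after 1×micro: -665/16 ⇒ (c0=2, c1=1, c2=-665/16)

first divergence at macro-step: 1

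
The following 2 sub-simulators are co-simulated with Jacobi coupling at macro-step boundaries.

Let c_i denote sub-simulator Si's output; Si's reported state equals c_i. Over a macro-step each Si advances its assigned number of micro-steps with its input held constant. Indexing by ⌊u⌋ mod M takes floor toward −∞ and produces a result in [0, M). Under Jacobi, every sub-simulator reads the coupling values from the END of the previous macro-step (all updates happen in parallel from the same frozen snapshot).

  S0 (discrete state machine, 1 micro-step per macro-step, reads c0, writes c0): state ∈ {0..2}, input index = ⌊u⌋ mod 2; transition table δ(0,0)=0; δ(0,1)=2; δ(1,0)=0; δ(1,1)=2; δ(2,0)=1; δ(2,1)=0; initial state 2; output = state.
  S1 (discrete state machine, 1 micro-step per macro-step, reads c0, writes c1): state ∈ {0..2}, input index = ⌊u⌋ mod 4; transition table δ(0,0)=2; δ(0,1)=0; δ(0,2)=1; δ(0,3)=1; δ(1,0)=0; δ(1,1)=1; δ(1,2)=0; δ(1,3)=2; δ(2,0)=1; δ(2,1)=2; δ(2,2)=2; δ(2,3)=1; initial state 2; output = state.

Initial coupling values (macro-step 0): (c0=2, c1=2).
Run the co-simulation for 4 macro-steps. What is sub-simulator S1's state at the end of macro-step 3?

S1 state at macro-step 3 = 2

macro 1: S0 reads c0=2 → after 1×micro: 1; S1 reads c0=2 → after 1×micro: 2 ⇒ (c0=1, c1=2)
macro 2: S0 reads c0=1 → after 1×micro: 2; S1 reads c0=1 → after 1×micro: 2 ⇒ (c0=2, c1=2)
macro 3: S0 reads c0=2 → after 1×micro: 1; S1 reads c0=2 → after 1×micro: 2 ⇒ (c0=1, c1=2)
macro 4: S0 reads c0=1 → after 1×micro: 2; S1 reads c0=1 → after 1×micro: 2 ⇒ (c0=2, c1=2)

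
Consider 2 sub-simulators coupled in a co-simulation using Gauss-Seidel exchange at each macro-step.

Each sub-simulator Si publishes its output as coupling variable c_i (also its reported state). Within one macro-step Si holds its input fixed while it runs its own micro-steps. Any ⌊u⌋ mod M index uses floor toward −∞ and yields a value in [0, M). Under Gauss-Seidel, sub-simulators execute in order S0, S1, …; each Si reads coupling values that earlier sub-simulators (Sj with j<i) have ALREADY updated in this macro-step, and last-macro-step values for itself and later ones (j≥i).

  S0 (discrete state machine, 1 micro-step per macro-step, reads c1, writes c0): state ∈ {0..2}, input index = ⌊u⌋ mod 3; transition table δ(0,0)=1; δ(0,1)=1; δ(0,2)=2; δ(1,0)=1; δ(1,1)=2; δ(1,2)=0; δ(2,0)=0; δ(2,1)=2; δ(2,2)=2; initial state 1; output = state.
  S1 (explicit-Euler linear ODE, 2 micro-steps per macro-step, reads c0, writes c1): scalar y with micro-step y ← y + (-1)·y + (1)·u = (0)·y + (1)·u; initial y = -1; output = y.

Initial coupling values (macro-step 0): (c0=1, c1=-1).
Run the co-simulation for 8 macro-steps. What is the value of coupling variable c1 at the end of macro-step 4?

c1 at macro-step 4 = 2

macro 1: S0 reads c1=-1 → after 1×micro: 0; S1 reads c0=0 → after 2×micro: 0 ⇒ (c0=0, c1=0)
macro 2: S0 reads c1=0 → after 1×micro: 1; S1 reads c0=1 → after 2×micro: 1 ⇒ (c0=1, c1=1)
macro 3: S0 reads c1=1 → after 1×micro: 2; S1 reads c0=2 → after 2×micro: 2 ⇒ (c0=2, c1=2)
macro 4: S0 reads c1=2 → after 1×micro: 2; S1 reads c0=2 → after 2×micro: 2 ⇒ (c0=2, c1=2)
macro 5: S0 reads c1=2 → after 1×micro: 2; S1 reads c0=2 → after 2×micro: 2 ⇒ (c0=2, c1=2)
macro 6: S0 reads c1=2 → after 1×micro: 2; S1 reads c0=2 → after 2×micro: 2 ⇒ (c0=2, c1=2)
macro 7: S0 reads c1=2 → after 1×micro: 2; S1 reads c0=2 → after 2×micro: 2 ⇒ (c0=2, c1=2)
macro 8: S0 reads c1=2 → after 1×micro: 2; S1 reads c0=2 → after 2×micro: 2 ⇒ (c0=2, c1=2)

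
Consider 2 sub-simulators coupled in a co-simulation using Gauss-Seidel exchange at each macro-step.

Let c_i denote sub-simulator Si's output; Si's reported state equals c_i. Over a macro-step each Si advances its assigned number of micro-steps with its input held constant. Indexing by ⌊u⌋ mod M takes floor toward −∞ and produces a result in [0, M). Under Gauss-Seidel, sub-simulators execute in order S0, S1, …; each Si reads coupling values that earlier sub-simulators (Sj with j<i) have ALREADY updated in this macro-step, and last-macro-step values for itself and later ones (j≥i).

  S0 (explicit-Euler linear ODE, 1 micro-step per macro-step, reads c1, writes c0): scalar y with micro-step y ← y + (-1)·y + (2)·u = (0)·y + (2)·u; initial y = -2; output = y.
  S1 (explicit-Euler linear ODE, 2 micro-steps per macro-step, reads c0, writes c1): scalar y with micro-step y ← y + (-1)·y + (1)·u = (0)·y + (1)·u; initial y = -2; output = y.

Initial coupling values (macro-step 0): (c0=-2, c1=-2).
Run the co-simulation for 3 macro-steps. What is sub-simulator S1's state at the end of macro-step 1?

macro 1: S0 reads c1=-2 → after 1×micro: -4; S1 reads c0=-4 → after 2×micro: -4 ⇒ (c0=-4, c1=-4)
macro 2: S0 reads c1=-4 → after 1×micro: -8; S1 reads c0=-8 → after 2×micro: -8 ⇒ (c0=-8, c1=-8)
macro 3: S0 reads c1=-8 → after 1×micro: -16; S1 reads c0=-16 → after 2×micro: -16 ⇒ (c0=-16, c1=-16)

S1 state at macro-step 1 = -4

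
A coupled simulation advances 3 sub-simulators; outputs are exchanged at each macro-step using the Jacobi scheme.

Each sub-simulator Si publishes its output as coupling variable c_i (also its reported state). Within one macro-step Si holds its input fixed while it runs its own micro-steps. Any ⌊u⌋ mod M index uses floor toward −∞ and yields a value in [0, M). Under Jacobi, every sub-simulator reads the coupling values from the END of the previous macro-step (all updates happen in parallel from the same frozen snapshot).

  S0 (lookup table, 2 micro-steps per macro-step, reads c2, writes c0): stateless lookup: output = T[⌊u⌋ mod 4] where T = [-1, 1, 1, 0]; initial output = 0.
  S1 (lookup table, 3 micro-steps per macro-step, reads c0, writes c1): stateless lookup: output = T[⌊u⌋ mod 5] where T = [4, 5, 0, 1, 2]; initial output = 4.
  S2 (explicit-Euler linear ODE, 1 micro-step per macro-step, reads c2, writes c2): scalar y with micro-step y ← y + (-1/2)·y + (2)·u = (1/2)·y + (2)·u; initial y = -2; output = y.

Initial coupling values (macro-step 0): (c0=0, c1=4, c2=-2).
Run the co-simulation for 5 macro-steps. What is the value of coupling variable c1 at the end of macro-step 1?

macro 1: S0 reads c2=-2 → after 2×micro: 1; S1 reads c0=0 → after 3×micro: 4; S2 reads c2=-2 → after 1×micro: -5 ⇒ (c0=1, c1=4, c2=-5)
macro 2: S0 reads c2=-5 → after 2×micro: 0; S1 reads c0=1 → after 3×micro: 5; S2 reads c2=-5 → after 1×micro: -25/2 ⇒ (c0=0, c1=5, c2=-25/2)
macro 3: S0 reads c2=-25/2 → after 2×micro: 0; S1 reads c0=0 → after 3×micro: 4; S2 reads c2=-25/2 → after 1×micro: -125/4 ⇒ (c0=0, c1=4, c2=-125/4)
macro 4: S0 reads c2=-125/4 → after 2×micro: -1; S1 reads c0=0 → after 3×micro: 4; S2 reads c2=-125/4 → after 1×micro: -625/8 ⇒ (c0=-1, c1=4, c2=-625/8)
macro 5: S0 reads c2=-625/8 → after 2×micro: 1; S1 reads c0=-1 → after 3×micro: 2; S2 reads c2=-625/8 → after 1×micro: -3125/16 ⇒ (c0=1, c1=2, c2=-3125/16)

c1 at macro-step 1 = 4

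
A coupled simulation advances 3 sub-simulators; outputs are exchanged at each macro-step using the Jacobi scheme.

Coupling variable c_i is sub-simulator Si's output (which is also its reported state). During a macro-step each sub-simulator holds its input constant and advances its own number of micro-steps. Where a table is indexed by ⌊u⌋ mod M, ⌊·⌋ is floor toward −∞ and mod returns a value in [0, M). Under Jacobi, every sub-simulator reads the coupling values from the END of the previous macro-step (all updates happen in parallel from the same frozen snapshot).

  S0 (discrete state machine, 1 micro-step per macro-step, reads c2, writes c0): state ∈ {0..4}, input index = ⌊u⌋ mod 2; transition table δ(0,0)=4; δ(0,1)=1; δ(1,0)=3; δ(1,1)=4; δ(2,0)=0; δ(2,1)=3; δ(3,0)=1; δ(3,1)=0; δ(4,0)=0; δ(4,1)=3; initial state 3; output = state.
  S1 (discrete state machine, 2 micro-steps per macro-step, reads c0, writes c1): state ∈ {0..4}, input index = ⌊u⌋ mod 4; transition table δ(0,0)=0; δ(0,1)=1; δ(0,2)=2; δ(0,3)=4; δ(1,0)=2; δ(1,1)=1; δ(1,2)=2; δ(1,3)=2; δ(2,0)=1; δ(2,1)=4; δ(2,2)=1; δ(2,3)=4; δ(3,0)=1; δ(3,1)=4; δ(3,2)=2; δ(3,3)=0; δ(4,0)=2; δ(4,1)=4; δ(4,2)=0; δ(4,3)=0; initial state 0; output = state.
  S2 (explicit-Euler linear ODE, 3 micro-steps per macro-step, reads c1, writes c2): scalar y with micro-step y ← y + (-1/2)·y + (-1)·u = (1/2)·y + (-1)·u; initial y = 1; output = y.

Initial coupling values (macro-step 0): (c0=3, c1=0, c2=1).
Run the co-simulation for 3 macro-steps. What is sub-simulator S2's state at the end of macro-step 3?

macro 1: S0 reads c2=1 → after 1×micro: 0; S1 reads c0=3 → after 2×micro: 0; S2 reads c1=0 → after 3×micro: 1/8 ⇒ (c0=0, c1=0, c2=1/8)
macro 2: S0 reads c2=1/8 → after 1×micro: 4; S1 reads c0=0 → after 2×micro: 0; S2 reads c1=0 → after 3×micro: 1/64 ⇒ (c0=4, c1=0, c2=1/64)
macro 3: S0 reads c2=1/64 → after 1×micro: 0; S1 reads c0=4 → after 2×micro: 0; S2 reads c1=0 → after 3×micro: 1/512 ⇒ (c0=0, c1=0, c2=1/512)

S2 state at macro-step 3 = 1/512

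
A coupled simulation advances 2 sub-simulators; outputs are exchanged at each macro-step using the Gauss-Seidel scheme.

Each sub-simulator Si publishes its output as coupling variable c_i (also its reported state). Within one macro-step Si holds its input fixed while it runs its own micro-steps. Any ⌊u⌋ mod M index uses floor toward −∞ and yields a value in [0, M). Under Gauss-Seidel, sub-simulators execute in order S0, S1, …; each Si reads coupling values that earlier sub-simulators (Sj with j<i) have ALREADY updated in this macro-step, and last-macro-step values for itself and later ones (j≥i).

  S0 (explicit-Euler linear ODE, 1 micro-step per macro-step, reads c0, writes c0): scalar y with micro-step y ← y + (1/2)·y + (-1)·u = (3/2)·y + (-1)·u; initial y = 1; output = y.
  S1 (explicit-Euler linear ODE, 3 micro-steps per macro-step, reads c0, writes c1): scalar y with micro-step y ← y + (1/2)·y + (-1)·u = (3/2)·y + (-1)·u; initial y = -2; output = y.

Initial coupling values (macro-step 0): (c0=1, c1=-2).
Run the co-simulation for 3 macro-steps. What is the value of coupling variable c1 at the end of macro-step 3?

macro 1: S0 reads c0=1 → after 1×micro: 1/2; S1 reads c0=1/2 → after 3×micro: -73/8 ⇒ (c0=1/2, c1=-73/8)
macro 2: S0 reads c0=1/2 → after 1×micro: 1/4; S1 reads c0=1/4 → after 3×micro: -2047/64 ⇒ (c0=1/4, c1=-2047/64)
macro 3: S0 reads c0=1/4 → after 1×micro: 1/8; S1 reads c0=1/8 → after 3×micro: -55573/512 ⇒ (c0=1/8, c1=-55573/512)

c1 at macro-step 3 = -55573/512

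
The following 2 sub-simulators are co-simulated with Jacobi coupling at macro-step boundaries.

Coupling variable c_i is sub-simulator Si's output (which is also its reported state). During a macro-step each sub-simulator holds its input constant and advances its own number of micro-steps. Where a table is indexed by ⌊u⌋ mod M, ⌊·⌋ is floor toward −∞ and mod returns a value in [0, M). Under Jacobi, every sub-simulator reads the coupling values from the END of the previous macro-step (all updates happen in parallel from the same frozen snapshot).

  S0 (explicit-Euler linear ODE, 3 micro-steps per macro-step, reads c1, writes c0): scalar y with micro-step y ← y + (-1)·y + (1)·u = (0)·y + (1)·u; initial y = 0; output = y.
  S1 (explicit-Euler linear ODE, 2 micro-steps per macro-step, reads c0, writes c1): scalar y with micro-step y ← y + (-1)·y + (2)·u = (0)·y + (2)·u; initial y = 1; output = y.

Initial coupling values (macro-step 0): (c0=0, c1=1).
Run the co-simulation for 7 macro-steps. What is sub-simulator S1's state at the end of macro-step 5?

S1 state at macro-step 5 = 0

macro 1: S0 reads c1=1 → after 3×micro: 1; S1 reads c0=0 → after 2×micro: 0 ⇒ (c0=1, c1=0)
macro 2: S0 reads c1=0 → after 3×micro: 0; S1 reads c0=1 → after 2×micro: 2 ⇒ (c0=0, c1=2)
macro 3: S0 reads c1=2 → after 3×micro: 2; S1 reads c0=0 → after 2×micro: 0 ⇒ (c0=2, c1=0)
macro 4: S0 reads c1=0 → after 3×micro: 0; S1 reads c0=2 → after 2×micro: 4 ⇒ (c0=0, c1=4)
macro 5: S0 reads c1=4 → after 3×micro: 4; S1 reads c0=0 → after 2×micro: 0 ⇒ (c0=4, c1=0)
macro 6: S0 reads c1=0 → after 3×micro: 0; S1 reads c0=4 → after 2×micro: 8 ⇒ (c0=0, c1=8)
macro 7: S0 reads c1=8 → after 3×micro: 8; S1 reads c0=0 → after 2×micro: 0 ⇒ (c0=8, c1=0)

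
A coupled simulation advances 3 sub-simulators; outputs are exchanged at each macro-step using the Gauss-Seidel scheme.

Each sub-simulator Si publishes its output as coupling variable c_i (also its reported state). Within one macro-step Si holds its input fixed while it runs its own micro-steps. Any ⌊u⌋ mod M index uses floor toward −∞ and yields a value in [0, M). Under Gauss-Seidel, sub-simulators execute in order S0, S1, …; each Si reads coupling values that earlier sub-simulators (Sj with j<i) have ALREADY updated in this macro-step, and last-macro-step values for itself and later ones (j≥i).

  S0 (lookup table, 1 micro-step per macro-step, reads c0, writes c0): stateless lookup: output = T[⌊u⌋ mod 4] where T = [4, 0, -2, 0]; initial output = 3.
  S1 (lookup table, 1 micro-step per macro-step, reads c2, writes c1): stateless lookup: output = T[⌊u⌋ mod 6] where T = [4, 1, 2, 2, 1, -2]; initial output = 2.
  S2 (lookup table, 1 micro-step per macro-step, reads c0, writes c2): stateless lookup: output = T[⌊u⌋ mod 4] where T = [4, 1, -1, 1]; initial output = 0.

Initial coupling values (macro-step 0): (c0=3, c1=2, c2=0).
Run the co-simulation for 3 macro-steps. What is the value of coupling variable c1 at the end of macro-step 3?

macro 1: S0 reads c0=3 → after 1×micro: 0; S1 reads c2=0 → after 1×micro: 4; S2 reads c0=0 → after 1×micro: 4 ⇒ (c0=0, c1=4, c2=4)
macro 2: S0 reads c0=0 → after 1×micro: 4; S1 reads c2=4 → after 1×micro: 1; S2 reads c0=4 → after 1×micro: 4 ⇒ (c0=4, c1=1, c2=4)
macro 3: S0 reads c0=4 → after 1×micro: 4; S1 reads c2=4 → after 1×micro: 1; S2 reads c0=4 → after 1×micro: 4 ⇒ (c0=4, c1=1, c2=4)

c1 at macro-step 3 = 1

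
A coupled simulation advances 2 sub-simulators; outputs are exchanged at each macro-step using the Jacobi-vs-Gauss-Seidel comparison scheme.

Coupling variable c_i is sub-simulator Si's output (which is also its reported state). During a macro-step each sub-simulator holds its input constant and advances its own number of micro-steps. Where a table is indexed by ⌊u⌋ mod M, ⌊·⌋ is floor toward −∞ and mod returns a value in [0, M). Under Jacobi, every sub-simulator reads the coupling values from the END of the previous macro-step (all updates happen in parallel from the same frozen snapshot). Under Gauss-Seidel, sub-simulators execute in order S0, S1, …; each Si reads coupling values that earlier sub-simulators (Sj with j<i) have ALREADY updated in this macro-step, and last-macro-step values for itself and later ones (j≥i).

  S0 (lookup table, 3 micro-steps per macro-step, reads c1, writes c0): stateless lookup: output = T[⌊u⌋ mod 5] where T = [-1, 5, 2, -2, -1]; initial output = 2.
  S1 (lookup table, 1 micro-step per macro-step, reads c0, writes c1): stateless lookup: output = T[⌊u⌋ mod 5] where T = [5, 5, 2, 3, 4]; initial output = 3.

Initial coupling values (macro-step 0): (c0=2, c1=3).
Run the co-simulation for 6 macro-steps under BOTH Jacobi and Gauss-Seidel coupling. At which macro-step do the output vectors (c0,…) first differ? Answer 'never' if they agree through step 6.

[Jacobi] macro 1: S0 reads c1=3 → after 3×micro: -2; S1 reads c0=2 → after 1×micro: 2 ⇒ (c0=-2, c1=2)
[Jacobi] macro 2: S0 reads c1=2 → after 3×micro: 2; S1 reads c0=-2 → after 1×micro: 3 ⇒ (c0=2, c1=3)
[Jacobi] macro 3: S0 reads c1=3 → after 3×micro: -2; S1 reads c0=2 → after 1×micro: 2 ⇒ (c0=-2, c1=2)
[Jacobi] macro 4: S0 reads c1=2 → after 3×micro: 2; S1 reads c0=-2 → after 1×micro: 3 ⇒ (c0=2, c1=3)
[Jacobi] macro 5: S0 reads c1=3 → after 3×micro: -2; S1 reads c0=2 → after 1×micro: 2 ⇒ (c0=-2, c1=2)
[Jacobi] macro 6: S0 reads c1=2 → after 3×micro: 2; S1 reads c0=-2 → after 1×micro: 3 ⇒ (c0=2, c1=3)
[Gauss-Seidel] macro 1: S0 reads c1=3 → after 3×micro: -2; S1 reads c0=-2 → after 1×micro: 3 ⇒ (c0=-2, c1=3)
[Gauss-Seidel] macro 2: S0 reads c1=3 → after 3×micro: -2; S1 reads c0=-2 → after 1×micro: 3 ⇒ (c0=-2, c1=3)
[Gauss-Seidel] macro 3: S0 reads c1=3 → after 3×micro: -2; S1 reads c0=-2 → after 1×micro: 3 ⇒ (c0=-2, c1=3)
[Gauss-Seidel] macro 4: S0 reads c1=3 → after 3×micro: -2; S1 reads c0=-2 → after 1×micro: 3 ⇒ (c0=-2, c1=3)
[Gauss-Seidel] macro 5: S0 reads c1=3 → after 3×micro: -2; S1 reads c0=-2 → after 1×micro: 3 ⇒ (c0=-2, c1=3)
[Gauss-Seidel] macro 6: S0 reads c1=3 → after 3×micro: -2; S1 reads c0=-2 → after 1×micro: 3 ⇒ (c0=-2, c1=3)

first divergence at macro-step: 1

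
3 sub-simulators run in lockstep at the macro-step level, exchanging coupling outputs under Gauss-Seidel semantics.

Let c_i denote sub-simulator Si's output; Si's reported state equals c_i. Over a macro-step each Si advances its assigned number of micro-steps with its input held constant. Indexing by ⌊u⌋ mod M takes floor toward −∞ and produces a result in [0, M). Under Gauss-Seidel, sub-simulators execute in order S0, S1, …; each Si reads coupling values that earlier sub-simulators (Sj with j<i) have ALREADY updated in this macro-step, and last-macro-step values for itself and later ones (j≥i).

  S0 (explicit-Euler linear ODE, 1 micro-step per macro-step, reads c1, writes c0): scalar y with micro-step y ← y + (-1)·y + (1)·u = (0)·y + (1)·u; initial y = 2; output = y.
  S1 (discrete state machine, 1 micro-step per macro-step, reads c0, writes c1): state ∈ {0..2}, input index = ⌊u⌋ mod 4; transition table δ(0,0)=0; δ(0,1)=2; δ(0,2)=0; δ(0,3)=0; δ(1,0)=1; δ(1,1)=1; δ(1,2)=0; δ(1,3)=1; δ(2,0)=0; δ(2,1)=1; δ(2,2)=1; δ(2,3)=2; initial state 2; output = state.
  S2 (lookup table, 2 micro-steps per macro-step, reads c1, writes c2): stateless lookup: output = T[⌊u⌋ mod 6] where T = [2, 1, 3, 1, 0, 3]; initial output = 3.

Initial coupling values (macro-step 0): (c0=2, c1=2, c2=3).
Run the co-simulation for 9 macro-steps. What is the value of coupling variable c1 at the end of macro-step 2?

c1 at macro-step 2 = 1

macro 1: S0 reads c1=2 → after 1×micro: 2; S1 reads c0=2 → after 1×micro: 1; S2 reads c1=1 → after 2×micro: 1 ⇒ (c0=2, c1=1, c2=1)
macro 2: S0 reads c1=1 → after 1×micro: 1; S1 reads c0=1 → after 1×micro: 1; S2 reads c1=1 → after 2×micro: 1 ⇒ (c0=1, c1=1, c2=1)
macro 3: S0 reads c1=1 → after 1×micro: 1; S1 reads c0=1 → after 1×micro: 1; S2 reads c1=1 → after 2×micro: 1 ⇒ (c0=1, c1=1, c2=1)
macro 4: S0 reads c1=1 → after 1×micro: 1; S1 reads c0=1 → after 1×micro: 1; S2 reads c1=1 → after 2×micro: 1 ⇒ (c0=1, c1=1, c2=1)
macro 5: S0 reads c1=1 → after 1×micro: 1; S1 reads c0=1 → after 1×micro: 1; S2 reads c1=1 → after 2×micro: 1 ⇒ (c0=1, c1=1, c2=1)
macro 6: S0 reads c1=1 → after 1×micro: 1; S1 reads c0=1 → after 1×micro: 1; S2 reads c1=1 → after 2×micro: 1 ⇒ (c0=1, c1=1, c2=1)
macro 7: S0 reads c1=1 → after 1×micro: 1; S1 reads c0=1 → after 1×micro: 1; S2 reads c1=1 → after 2×micro: 1 ⇒ (c0=1, c1=1, c2=1)
macro 8: S0 reads c1=1 → after 1×micro: 1; S1 reads c0=1 → after 1×micro: 1; S2 reads c1=1 → after 2×micro: 1 ⇒ (c0=1, c1=1, c2=1)
macro 9: S0 reads c1=1 → after 1×micro: 1; S1 reads c0=1 → after 1×micro: 1; S2 reads c1=1 → after 2×micro: 1 ⇒ (c0=1, c1=1, c2=1)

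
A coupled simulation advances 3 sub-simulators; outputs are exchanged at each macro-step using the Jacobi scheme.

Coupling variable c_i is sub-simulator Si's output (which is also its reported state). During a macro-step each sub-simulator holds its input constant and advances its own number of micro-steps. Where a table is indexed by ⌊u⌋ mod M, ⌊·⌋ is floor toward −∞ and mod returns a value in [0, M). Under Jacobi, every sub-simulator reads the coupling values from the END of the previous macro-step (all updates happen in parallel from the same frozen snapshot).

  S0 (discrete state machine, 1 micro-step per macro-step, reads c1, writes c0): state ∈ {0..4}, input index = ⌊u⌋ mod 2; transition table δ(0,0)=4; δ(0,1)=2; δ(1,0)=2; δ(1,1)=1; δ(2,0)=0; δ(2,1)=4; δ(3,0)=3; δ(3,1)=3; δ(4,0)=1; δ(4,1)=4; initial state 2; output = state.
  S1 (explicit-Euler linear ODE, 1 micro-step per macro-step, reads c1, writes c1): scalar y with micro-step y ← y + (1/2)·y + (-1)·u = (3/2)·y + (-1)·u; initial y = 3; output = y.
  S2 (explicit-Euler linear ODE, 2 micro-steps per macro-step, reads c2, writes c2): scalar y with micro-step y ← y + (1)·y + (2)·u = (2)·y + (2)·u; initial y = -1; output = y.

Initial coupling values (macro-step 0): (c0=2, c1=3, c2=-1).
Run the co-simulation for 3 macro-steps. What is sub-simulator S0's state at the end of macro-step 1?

macro 1: S0 reads c1=3 → after 1×micro: 4; S1 reads c1=3 → after 1×micro: 3/2; S2 reads c2=-1 → after 2×micro: -10 ⇒ (c0=4, c1=3/2, c2=-10)
macro 2: S0 reads c1=3/2 → after 1×micro: 4; S1 reads c1=3/2 → after 1×micro: 3/4; S2 reads c2=-10 → after 2×micro: -100 ⇒ (c0=4, c1=3/4, c2=-100)
macro 3: S0 reads c1=3/4 → after 1×micro: 1; S1 reads c1=3/4 → after 1×micro: 3/8; S2 reads c2=-100 → after 2×micro: -1000 ⇒ (c0=1, c1=3/8, c2=-1000)

S0 state at macro-step 1 = 4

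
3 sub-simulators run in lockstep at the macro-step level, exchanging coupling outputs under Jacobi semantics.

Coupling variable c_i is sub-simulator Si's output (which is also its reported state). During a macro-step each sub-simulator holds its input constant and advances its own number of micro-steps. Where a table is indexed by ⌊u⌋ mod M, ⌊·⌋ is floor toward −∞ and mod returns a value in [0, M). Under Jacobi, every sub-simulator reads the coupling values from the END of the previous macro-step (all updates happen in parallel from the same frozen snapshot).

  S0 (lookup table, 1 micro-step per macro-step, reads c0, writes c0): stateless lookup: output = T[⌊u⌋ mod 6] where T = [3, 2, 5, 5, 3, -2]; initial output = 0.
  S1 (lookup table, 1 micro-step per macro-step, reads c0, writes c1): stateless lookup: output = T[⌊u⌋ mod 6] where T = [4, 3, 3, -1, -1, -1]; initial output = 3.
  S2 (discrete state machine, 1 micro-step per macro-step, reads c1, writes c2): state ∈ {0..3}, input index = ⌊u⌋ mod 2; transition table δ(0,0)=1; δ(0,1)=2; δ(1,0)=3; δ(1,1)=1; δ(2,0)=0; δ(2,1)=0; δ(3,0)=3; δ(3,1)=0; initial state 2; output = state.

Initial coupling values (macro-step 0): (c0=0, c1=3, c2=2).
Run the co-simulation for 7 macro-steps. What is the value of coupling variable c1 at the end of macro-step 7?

c1 at macro-step 7 = -1

macro 1: S0 reads c0=0 → after 1×micro: 3; S1 reads c0=0 → after 1×micro: 4; S2 reads c1=3 → after 1×micro: 0 ⇒ (c0=3, c1=4, c2=0)
macro 2: S0 reads c0=3 → after 1×micro: 5; S1 reads c0=3 → after 1×micro: -1; S2 reads c1=4 → after 1×micro: 1 ⇒ (c0=5, c1=-1, c2=1)
macro 3: S0 reads c0=5 → after 1×micro: -2; S1 reads c0=5 → after 1×micro: -1; S2 reads c1=-1 → after 1×micro: 1 ⇒ (c0=-2, c1=-1, c2=1)
macro 4: S0 reads c0=-2 → after 1×micro: 3; S1 reads c0=-2 → after 1×micro: -1; S2 reads c1=-1 → after 1×micro: 1 ⇒ (c0=3, c1=-1, c2=1)
macro 5: S0 reads c0=3 → after 1×micro: 5; S1 reads c0=3 → after 1×micro: -1; S2 reads c1=-1 → after 1×micro: 1 ⇒ (c0=5, c1=-1, c2=1)
macro 6: S0 reads c0=5 → after 1×micro: -2; S1 reads c0=5 → after 1×micro: -1; S2 reads c1=-1 → after 1×micro: 1 ⇒ (c0=-2, c1=-1, c2=1)
macro 7: S0 reads c0=-2 → after 1×micro: 3; S1 reads c0=-2 → after 1×micro: -1; S2 reads c1=-1 → after 1×micro: 1 ⇒ (c0=3, c1=-1, c2=1)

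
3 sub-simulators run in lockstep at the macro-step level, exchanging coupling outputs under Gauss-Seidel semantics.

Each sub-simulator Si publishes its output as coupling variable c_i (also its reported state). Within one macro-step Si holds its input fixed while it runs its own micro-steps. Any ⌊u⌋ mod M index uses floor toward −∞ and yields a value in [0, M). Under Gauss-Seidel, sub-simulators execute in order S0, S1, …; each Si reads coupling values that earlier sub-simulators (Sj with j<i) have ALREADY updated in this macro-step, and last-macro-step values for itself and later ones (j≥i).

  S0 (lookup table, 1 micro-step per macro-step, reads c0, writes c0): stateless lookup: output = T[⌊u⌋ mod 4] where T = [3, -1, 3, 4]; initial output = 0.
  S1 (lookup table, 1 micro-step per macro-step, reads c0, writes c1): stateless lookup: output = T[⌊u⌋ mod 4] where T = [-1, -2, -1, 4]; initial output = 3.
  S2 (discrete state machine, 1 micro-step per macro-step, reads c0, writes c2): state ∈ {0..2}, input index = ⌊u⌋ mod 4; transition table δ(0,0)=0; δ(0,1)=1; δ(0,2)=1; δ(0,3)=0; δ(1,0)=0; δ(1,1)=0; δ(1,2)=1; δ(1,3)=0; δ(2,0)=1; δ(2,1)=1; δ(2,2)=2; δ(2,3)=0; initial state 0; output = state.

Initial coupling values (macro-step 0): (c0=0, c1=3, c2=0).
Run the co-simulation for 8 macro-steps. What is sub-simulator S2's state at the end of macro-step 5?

macro 1: S0 reads c0=0 → after 1×micro: 3; S1 reads c0=3 → after 1×micro: 4; S2 reads c0=3 → after 1×micro: 0 ⇒ (c0=3, c1=4, c2=0)
macro 2: S0 reads c0=3 → after 1×micro: 4; S1 reads c0=4 → after 1×micro: -1; S2 reads c0=4 → after 1×micro: 0 ⇒ (c0=4, c1=-1, c2=0)
macro 3: S0 reads c0=4 → after 1×micro: 3; S1 reads c0=3 → after 1×micro: 4; S2 reads c0=3 → after 1×micro: 0 ⇒ (c0=3, c1=4, c2=0)
macro 4: S0 reads c0=3 → after 1×micro: 4; S1 reads c0=4 → after 1×micro: -1; S2 reads c0=4 → after 1×micro: 0 ⇒ (c0=4, c1=-1, c2=0)
macro 5: S0 reads c0=4 → after 1×micro: 3; S1 reads c0=3 → after 1×micro: 4; S2 reads c0=3 → after 1×micro: 0 ⇒ (c0=3, c1=4, c2=0)
macro 6: S0 reads c0=3 → after 1×micro: 4; S1 reads c0=4 → after 1×micro: -1; S2 reads c0=4 → after 1×micro: 0 ⇒ (c0=4, c1=-1, c2=0)
macro 7: S0 reads c0=4 → after 1×micro: 3; S1 reads c0=3 → after 1×micro: 4; S2 reads c0=3 → after 1×micro: 0 ⇒ (c0=3, c1=4, c2=0)
macro 8: S0 reads c0=3 → after 1×micro: 4; S1 reads c0=4 → after 1×micro: -1; S2 reads c0=4 → after 1×micro: 0 ⇒ (c0=4, c1=-1, c2=0)

S2 state at macro-step 5 = 0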